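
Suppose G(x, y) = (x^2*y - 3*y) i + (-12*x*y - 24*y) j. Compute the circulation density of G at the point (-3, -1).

6

∂G₂/∂x = -12*y
∂G₁/∂y = x^2 - 3
Scalar curl = -x^2 - 12*y + 3
At (-3, -1): 6.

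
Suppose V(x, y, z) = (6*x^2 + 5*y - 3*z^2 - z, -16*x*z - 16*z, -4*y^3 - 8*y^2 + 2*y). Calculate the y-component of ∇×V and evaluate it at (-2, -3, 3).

(∇×V)_2 = ∂V₁/∂z − ∂V₃/∂x
= -6*z - 1 − (0)
= -6*z - 1
At (-2, -3, 3): -19.

-19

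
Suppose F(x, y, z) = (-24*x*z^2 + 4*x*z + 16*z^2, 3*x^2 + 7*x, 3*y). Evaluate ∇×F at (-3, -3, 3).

(∇×F)₁ = ∂F₃/∂y − ∂F₂/∂z = 3
(∇×F)₂ = ∂F₁/∂z − ∂F₃/∂x = -48*x*z + 4*x + 32*z
(∇×F)₃ = ∂F₂/∂x − ∂F₁/∂y = 6*x + 7
∇×F = (3, -48*x*z + 4*x + 32*z, 6*x + 7)
At (-3, -3, 3): (3, 516, -11).

(3, 516, -11)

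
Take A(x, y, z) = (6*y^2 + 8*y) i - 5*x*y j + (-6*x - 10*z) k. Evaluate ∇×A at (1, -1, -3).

(0, 6, 9)

(∇×A)₁ = ∂A₃/∂y − ∂A₂/∂z = 0
(∇×A)₂ = ∂A₁/∂z − ∂A₃/∂x = 6
(∇×A)₃ = ∂A₂/∂x − ∂A₁/∂y = -17*y - 8
∇×A = (0, 6, -17*y - 8)
At (1, -1, -3): (0, 6, 9).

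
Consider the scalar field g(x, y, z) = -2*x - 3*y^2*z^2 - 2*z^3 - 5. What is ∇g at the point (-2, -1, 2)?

∂g/∂x = -2
∂g/∂y = -6*y*z^2
∂g/∂z = -6*y^2*z - 6*z^2
∇g = (-2, -6*y*z^2, -6*y^2*z - 6*z^2)
At (-2, -1, 2): (-2, 24, -36).

(-2, 24, -36)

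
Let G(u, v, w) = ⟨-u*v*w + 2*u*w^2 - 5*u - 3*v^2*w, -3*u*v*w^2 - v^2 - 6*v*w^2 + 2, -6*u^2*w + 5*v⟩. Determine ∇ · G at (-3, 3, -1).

-57

∂G₁/∂u = -v*w + 2*w^2 - 5
∂G₂/∂v = -3*u*w^2 - 2*v - 6*w^2
∂G₃/∂w = -6*u^2
∇·G = -6*u^2 - 3*u*w^2 - v*w - 2*v - 4*w^2 - 5
At (-3, 3, -1): -57.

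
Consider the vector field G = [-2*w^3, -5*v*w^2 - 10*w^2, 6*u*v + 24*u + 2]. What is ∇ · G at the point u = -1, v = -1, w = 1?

∂G₁/∂u = 0
∂G₂/∂v = -5*w^2
∂G₃/∂w = 0
∇·G = -5*w^2
At (-1, -1, 1): -5.

-5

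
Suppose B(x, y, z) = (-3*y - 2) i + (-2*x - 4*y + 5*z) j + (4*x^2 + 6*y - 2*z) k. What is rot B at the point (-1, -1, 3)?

(1, 8, 1)

(∇×B)₁ = ∂B₃/∂y − ∂B₂/∂z = 1
(∇×B)₂ = ∂B₁/∂z − ∂B₃/∂x = -8*x
(∇×B)₃ = ∂B₂/∂x − ∂B₁/∂y = 1
∇×B = (1, -8*x, 1)
At (-1, -1, 3): (1, 8, 1).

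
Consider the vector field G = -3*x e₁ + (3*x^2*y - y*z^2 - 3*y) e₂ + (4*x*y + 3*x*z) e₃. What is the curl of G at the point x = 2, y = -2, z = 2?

(∇×G)₁ = ∂G₃/∂y − ∂G₂/∂z = 4*x + 2*y*z
(∇×G)₂ = ∂G₁/∂z − ∂G₃/∂x = -4*y - 3*z
(∇×G)₃ = ∂G₂/∂x − ∂G₁/∂y = 6*x*y
∇×G = (4*x + 2*y*z, -4*y - 3*z, 6*x*y)
At (2, -2, 2): (0, 2, -24).

(0, 2, -24)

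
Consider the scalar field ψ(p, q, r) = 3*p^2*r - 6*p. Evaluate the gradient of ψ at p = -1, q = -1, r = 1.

(-12, 0, 3)

∂ψ/∂p = 6*p*r - 6
∂ψ/∂q = 0
∂ψ/∂r = 3*p^2
∇ψ = (6*p*r - 6, 0, 3*p^2)
At (-1, -1, 1): (-12, 0, 3).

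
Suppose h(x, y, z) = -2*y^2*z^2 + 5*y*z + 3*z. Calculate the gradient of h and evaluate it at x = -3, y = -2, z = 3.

∂h/∂x = 0
∂h/∂y = -4*y*z^2 + 5*z
∂h/∂z = -4*y^2*z + 5*y + 3
∇h = (0, -4*y*z^2 + 5*z, -4*y^2*z + 5*y + 3)
At (-3, -2, 3): (0, 87, -55).

(0, 87, -55)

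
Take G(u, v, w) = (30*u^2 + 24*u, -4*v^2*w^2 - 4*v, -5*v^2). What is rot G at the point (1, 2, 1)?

(12, 0, 0)

(∇×G)₁ = ∂G₃/∂v − ∂G₂/∂w = 8*v^2*w - 10*v
(∇×G)₂ = ∂G₁/∂w − ∂G₃/∂u = 0
(∇×G)₃ = ∂G₂/∂u − ∂G₁/∂v = 0
∇×G = (8*v^2*w - 10*v, 0, 0)
At (1, 2, 1): (12, 0, 0).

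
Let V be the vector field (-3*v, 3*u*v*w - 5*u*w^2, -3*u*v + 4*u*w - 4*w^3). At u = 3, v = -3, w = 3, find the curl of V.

(108, -21, -69)

(∇×V)₁ = ∂V₃/∂v − ∂V₂/∂w = -3*u*v + 10*u*w - 3*u
(∇×V)₂ = ∂V₁/∂w − ∂V₃/∂u = 3*v - 4*w
(∇×V)₃ = ∂V₂/∂u − ∂V₁/∂v = 3*v*w - 5*w^2 + 3
∇×V = (-3*u*v + 10*u*w - 3*u, 3*v - 4*w, 3*v*w - 5*w^2 + 3)
At (3, -3, 3): (108, -21, -69).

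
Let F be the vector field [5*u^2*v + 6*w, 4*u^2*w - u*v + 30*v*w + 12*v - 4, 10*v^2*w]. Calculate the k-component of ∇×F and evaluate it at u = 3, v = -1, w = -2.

-92

(∇×F)_3 = ∂F₂/∂u − ∂F₁/∂v
= 8*u*w - v − (5*u^2)
= -5*u^2 + 8*u*w - v
At (3, -1, -2): -92.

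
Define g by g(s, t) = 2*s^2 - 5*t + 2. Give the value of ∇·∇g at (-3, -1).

∂²g/∂s² = 4
∂²g/∂t² = 0
∇²g = 4
At (-3, -1): 4.

4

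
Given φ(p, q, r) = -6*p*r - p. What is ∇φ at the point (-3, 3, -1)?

∂φ/∂p = -6*r - 1
∂φ/∂q = 0
∂φ/∂r = -6*p
∇φ = (-6*r - 1, 0, -6*p)
At (-3, 3, -1): (5, 0, 18).

(5, 0, 18)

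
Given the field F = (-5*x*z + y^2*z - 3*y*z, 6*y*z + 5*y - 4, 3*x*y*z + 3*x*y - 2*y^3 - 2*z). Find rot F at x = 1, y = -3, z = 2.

(-27, 40, 18)

(∇×F)₁ = ∂F₃/∂y − ∂F₂/∂z = 3*x*z + 3*x - 6*y^2 - 6*y
(∇×F)₂ = ∂F₁/∂z − ∂F₃/∂x = -5*x + y^2 - 3*y*z - 6*y
(∇×F)₃ = ∂F₂/∂x − ∂F₁/∂y = -2*y*z + 3*z
∇×F = (3*x*z + 3*x - 6*y^2 - 6*y, -5*x + y^2 - 3*y*z - 6*y, -2*y*z + 3*z)
At (1, -3, 2): (-27, 40, 18).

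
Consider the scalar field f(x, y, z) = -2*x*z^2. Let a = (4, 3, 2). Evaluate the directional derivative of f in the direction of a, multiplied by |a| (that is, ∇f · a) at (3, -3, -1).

∂f/∂x = -2*z^2
∂f/∂y = 0
∂f/∂z = -4*x*z
∇f at (3, -3, -1) = (-2, 0, 12)
∇f · a = (-2)(4) + (0)(3) + (12)(2) = 16

16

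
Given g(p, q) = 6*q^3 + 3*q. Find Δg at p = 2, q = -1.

∂²g/∂p² = 0
∂²g/∂q² = 36*q
∇²g = 36*q
At (2, -1): -36.

-36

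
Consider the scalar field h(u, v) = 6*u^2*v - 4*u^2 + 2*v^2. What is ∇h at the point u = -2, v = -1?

(40, 20)

∂h/∂u = 12*u*v - 8*u
∂h/∂v = 6*u^2 + 4*v
∇h = (12*u*v - 8*u, 6*u^2 + 4*v)
At (-2, -1): (40, 20).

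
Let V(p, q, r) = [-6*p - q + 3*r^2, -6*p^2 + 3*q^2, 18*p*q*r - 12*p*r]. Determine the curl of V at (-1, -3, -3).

(54, -216, 13)

(∇×V)₁ = ∂V₃/∂q − ∂V₂/∂r = 18*p*r
(∇×V)₂ = ∂V₁/∂r − ∂V₃/∂p = -18*q*r + 18*r
(∇×V)₃ = ∂V₂/∂p − ∂V₁/∂q = -12*p + 1
∇×V = (18*p*r, -18*q*r + 18*r, -12*p + 1)
At (-1, -3, -3): (54, -216, 13).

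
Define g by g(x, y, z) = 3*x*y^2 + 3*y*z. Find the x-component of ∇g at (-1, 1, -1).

(∇g)_1 = ∂g/∂x = 3*y^2
At (-1, 1, -1): 3.

3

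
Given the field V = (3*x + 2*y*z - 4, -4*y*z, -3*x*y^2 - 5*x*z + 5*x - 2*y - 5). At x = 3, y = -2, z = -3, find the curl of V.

(26, -12, 6)

(∇×V)₁ = ∂V₃/∂y − ∂V₂/∂z = -6*x*y + 4*y - 2
(∇×V)₂ = ∂V₁/∂z − ∂V₃/∂x = 3*y^2 + 2*y + 5*z - 5
(∇×V)₃ = ∂V₂/∂x − ∂V₁/∂y = -2*z
∇×V = (-6*x*y + 4*y - 2, 3*y^2 + 2*y + 5*z - 5, -2*z)
At (3, -2, -3): (26, -12, 6).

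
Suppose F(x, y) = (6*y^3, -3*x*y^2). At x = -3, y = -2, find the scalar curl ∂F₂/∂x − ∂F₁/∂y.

-84

∂F₂/∂x = -3*y^2
∂F₁/∂y = 18*y^2
Scalar curl = -21*y^2
At (-3, -2): -84.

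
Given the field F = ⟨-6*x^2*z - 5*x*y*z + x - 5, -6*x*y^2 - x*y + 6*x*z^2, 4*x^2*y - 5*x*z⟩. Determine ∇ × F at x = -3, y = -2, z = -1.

(∇×F)₁ = ∂F₃/∂y − ∂F₂/∂z = 4*x^2 - 12*x*z
(∇×F)₂ = ∂F₁/∂z − ∂F₃/∂x = -6*x^2 - 13*x*y + 5*z
(∇×F)₃ = ∂F₂/∂x − ∂F₁/∂y = 5*x*z - 6*y^2 - y + 6*z^2
∇×F = (4*x^2 - 12*x*z, -6*x^2 - 13*x*y + 5*z, 5*x*z - 6*y^2 - y + 6*z^2)
At (-3, -2, -1): (0, -137, -1).

(0, -137, -1)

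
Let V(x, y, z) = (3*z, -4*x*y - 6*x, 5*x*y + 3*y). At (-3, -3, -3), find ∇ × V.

(∇×V)₁ = ∂V₃/∂y − ∂V₂/∂z = 5*x + 3
(∇×V)₂ = ∂V₁/∂z − ∂V₃/∂x = -5*y + 3
(∇×V)₃ = ∂V₂/∂x − ∂V₁/∂y = -4*y - 6
∇×V = (5*x + 3, -5*y + 3, -4*y - 6)
At (-3, -3, -3): (-12, 18, 6).

(-12, 18, 6)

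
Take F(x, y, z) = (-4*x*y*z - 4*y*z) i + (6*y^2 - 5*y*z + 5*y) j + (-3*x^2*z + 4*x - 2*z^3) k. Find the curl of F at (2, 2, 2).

(10, -4, 24)

(∇×F)₁ = ∂F₃/∂y − ∂F₂/∂z = 5*y
(∇×F)₂ = ∂F₁/∂z − ∂F₃/∂x = -4*x*y + 6*x*z - 4*y - 4
(∇×F)₃ = ∂F₂/∂x − ∂F₁/∂y = 4*x*z + 4*z
∇×F = (5*y, -4*x*y + 6*x*z - 4*y - 4, 4*x*z + 4*z)
At (2, 2, 2): (10, -4, 24).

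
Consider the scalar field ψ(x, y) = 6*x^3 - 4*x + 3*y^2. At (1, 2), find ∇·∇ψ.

42

∂²ψ/∂x² = 36*x
∂²ψ/∂y² = 6
∇²ψ = 36*x + 6
At (1, 2): 42.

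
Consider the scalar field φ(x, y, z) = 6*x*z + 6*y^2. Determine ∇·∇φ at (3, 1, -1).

12

∂²φ/∂x² = 0
∂²φ/∂y² = 12
∂²φ/∂z² = 0
∇²φ = 12
At (3, 1, -1): 12.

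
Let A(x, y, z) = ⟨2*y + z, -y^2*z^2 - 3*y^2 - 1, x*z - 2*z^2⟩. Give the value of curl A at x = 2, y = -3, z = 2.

(36, -1, -2)

(∇×A)₁ = ∂A₃/∂y − ∂A₂/∂z = 2*y^2*z
(∇×A)₂ = ∂A₁/∂z − ∂A₃/∂x = -z + 1
(∇×A)₃ = ∂A₂/∂x − ∂A₁/∂y = -2
∇×A = (2*y^2*z, -z + 1, -2)
At (2, -3, 2): (36, -1, -2).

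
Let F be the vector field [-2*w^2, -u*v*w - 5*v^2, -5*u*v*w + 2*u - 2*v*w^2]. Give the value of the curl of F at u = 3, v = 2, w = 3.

(-57, 16, -6)

(∇×F)₁ = ∂F₃/∂v − ∂F₂/∂w = u*v - 5*u*w - 2*w^2
(∇×F)₂ = ∂F₁/∂w − ∂F₃/∂u = 5*v*w - 4*w - 2
(∇×F)₃ = ∂F₂/∂u − ∂F₁/∂v = -v*w
∇×F = (u*v - 5*u*w - 2*w^2, 5*v*w - 4*w - 2, -v*w)
At (3, 2, 3): (-57, 16, -6).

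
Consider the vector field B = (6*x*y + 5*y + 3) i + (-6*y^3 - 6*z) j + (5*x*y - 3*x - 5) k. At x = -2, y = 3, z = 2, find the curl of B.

(∇×B)₁ = ∂B₃/∂y − ∂B₂/∂z = 5*x + 6
(∇×B)₂ = ∂B₁/∂z − ∂B₃/∂x = -5*y + 3
(∇×B)₃ = ∂B₂/∂x − ∂B₁/∂y = -6*x - 5
∇×B = (5*x + 6, -5*y + 3, -6*x - 5)
At (-2, 3, 2): (-4, -12, 7).

(-4, -12, 7)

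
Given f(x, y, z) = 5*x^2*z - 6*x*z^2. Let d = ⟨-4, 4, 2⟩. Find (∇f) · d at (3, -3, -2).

∂f/∂x = 10*x*z - 6*z^2
∂f/∂y = 0
∂f/∂z = 5*x^2 - 12*x*z
∇f at (3, -3, -2) = (-84, 0, 117)
∇f · d = (-84)(-4) + (0)(4) + (117)(2) = 570

570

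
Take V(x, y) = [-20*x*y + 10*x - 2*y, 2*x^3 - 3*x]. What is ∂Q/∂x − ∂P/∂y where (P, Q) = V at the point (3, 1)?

113

∂V₂/∂x = 6*x^2 - 3
∂V₁/∂y = -20*x - 2
Scalar curl = 6*x^2 + 20*x - 1
At (3, 1): 113.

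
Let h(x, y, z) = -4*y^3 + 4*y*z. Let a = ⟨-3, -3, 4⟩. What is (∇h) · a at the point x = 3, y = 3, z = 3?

∂h/∂x = 0
∂h/∂y = -12*y^2 + 4*z
∂h/∂z = 4*y
∇h at (3, 3, 3) = (0, -96, 12)
∇h · a = (0)(-3) + (-96)(-3) + (12)(4) = 336

336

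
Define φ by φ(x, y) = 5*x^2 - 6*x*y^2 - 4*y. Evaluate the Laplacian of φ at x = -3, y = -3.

∂²φ/∂x² = 10
∂²φ/∂y² = -12*x
∇²φ = -12*x + 10
At (-3, -3): 46.

46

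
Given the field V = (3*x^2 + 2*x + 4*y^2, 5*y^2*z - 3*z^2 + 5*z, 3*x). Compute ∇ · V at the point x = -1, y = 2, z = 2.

∂V₁/∂x = 6*x + 2
∂V₂/∂y = 10*y*z
∂V₃/∂z = 0
∇·V = 6*x + 10*y*z + 2
At (-1, 2, 2): 36.

36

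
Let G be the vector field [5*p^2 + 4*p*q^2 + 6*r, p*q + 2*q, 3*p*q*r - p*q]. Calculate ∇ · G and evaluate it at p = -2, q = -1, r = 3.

-10

∂G₁/∂p = 10*p + 4*q^2
∂G₂/∂q = p + 2
∂G₃/∂r = 3*p*q
∇·G = 3*p*q + 11*p + 4*q^2 + 2
At (-2, -1, 3): -10.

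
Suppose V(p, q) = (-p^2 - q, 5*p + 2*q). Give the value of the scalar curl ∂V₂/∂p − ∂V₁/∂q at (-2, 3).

6

∂V₂/∂p = 5
∂V₁/∂q = -1
Scalar curl = 6
At (-2, 3): 6.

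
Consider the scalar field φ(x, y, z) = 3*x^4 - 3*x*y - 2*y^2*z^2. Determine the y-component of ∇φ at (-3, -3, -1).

21

(∇φ)_2 = ∂φ/∂y = -3*x - 4*y*z^2
At (-3, -3, -1): 21.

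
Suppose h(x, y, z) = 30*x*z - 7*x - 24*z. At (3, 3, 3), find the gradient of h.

∂h/∂x = 30*z - 7
∂h/∂y = 0
∂h/∂z = 30*x - 24
∇h = (30*z - 7, 0, 30*x - 24)
At (3, 3, 3): (83, 0, 66).

(83, 0, 66)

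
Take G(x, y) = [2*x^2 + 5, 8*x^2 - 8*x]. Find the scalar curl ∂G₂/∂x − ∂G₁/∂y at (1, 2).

∂G₂/∂x = 16*x - 8
∂G₁/∂y = 0
Scalar curl = 16*x - 8
At (1, 2): 8.

8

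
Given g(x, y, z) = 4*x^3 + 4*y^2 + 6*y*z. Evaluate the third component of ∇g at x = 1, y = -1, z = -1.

-6

(∇g)_3 = ∂g/∂z = 6*y
At (1, -1, -1): -6.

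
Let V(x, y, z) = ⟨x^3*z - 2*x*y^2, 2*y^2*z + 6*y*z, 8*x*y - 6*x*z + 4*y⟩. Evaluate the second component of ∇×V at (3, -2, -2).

31

(∇×V)_2 = ∂V₁/∂z − ∂V₃/∂x
= x^3 − (8*y - 6*z)
= x^3 - 8*y + 6*z
At (3, -2, -2): 31.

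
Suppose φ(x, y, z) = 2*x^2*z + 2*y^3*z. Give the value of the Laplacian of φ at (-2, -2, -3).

60

∂²φ/∂x² = 4*z
∂²φ/∂y² = 12*y*z
∂²φ/∂z² = 0
∇²φ = 12*y*z + 4*z
At (-2, -2, -3): 60.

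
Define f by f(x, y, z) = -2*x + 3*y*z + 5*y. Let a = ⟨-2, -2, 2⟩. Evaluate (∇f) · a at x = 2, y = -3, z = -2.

∂f/∂x = -2
∂f/∂y = 3*z + 5
∂f/∂z = 3*y
∇f at (2, -3, -2) = (-2, -1, -9)
∇f · a = (-2)(-2) + (-1)(-2) + (-9)(2) = -12

-12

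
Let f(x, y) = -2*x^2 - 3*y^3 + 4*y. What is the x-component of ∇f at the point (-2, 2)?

(∇f)_1 = ∂f/∂x = -4*x
At (-2, 2): 8.

8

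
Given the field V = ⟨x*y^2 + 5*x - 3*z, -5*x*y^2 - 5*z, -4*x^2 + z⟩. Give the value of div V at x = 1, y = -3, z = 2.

∂V₁/∂x = y^2 + 5
∂V₂/∂y = -10*x*y
∂V₃/∂z = 1
∇·V = -10*x*y + y^2 + 6
At (1, -3, 2): 45.

45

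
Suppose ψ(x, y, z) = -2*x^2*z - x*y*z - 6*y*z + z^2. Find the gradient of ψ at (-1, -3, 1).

∂ψ/∂x = -4*x*z - y*z
∂ψ/∂y = -x*z - 6*z
∂ψ/∂z = -2*x^2 - x*y - 6*y + 2*z
∇ψ = (-4*x*z - y*z, -x*z - 6*z, -2*x^2 - x*y - 6*y + 2*z)
At (-1, -3, 1): (7, -5, 15).

(7, -5, 15)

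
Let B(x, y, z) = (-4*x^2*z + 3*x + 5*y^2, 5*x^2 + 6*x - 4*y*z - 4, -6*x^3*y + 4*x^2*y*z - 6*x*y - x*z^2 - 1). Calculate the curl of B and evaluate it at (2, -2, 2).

(-36, -104, 46)

(∇×B)₁ = ∂B₃/∂y − ∂B₂/∂z = -6*x^3 + 4*x^2*z - 6*x + 4*y
(∇×B)₂ = ∂B₁/∂z − ∂B₃/∂x = 18*x^2*y - 4*x^2 - 8*x*y*z + 6*y + z^2
(∇×B)₃ = ∂B₂/∂x − ∂B₁/∂y = 10*x - 10*y + 6
∇×B = (-6*x^3 + 4*x^2*z - 6*x + 4*y, 18*x^2*y - 4*x^2 - 8*x*y*z + 6*y + z^2, 10*x - 10*y + 6)
At (2, -2, 2): (-36, -104, 46).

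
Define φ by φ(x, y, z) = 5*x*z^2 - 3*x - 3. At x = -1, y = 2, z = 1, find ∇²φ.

-10

∂²φ/∂x² = 0
∂²φ/∂y² = 0
∂²φ/∂z² = 10*x
∇²φ = 10*x
At (-1, 2, 1): -10.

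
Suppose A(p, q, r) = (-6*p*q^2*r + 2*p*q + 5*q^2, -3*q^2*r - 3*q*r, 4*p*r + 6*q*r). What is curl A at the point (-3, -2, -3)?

(-12, 84, -190)

(∇×A)₁ = ∂A₃/∂q − ∂A₂/∂r = 3*q^2 + 3*q + 6*r
(∇×A)₂ = ∂A₁/∂r − ∂A₃/∂p = -6*p*q^2 - 4*r
(∇×A)₃ = ∂A₂/∂p − ∂A₁/∂q = 12*p*q*r - 2*p - 10*q
∇×A = (3*q^2 + 3*q + 6*r, -6*p*q^2 - 4*r, 12*p*q*r - 2*p - 10*q)
At (-3, -2, -3): (-12, 84, -190).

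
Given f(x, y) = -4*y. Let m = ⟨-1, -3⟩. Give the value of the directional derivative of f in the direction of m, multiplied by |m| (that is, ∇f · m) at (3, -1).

12

∂f/∂x = 0
∂f/∂y = -4
∇f at (3, -1) = (0, -4)
∇f · m = (0)(-1) + (-4)(-3) = 12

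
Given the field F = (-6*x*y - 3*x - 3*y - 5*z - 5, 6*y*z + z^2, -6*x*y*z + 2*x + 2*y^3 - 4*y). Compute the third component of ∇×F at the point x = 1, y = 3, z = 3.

(∇×F)_3 = ∂F₂/∂x − ∂F₁/∂y
= 0 − (-6*x - 3)
= 6*x + 3
At (1, 3, 3): 9.

9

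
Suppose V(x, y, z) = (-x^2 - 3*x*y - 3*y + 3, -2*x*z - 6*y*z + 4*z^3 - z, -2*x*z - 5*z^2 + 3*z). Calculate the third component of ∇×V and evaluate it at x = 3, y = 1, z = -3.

18

(∇×V)_3 = ∂V₂/∂x − ∂V₁/∂y
= -2*z − (-3*x - 3)
= 3*x - 2*z + 3
At (3, 1, -3): 18.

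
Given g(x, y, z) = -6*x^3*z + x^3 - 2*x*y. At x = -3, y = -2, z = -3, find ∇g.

∂g/∂x = -18*x^2*z + 3*x^2 - 2*y
∂g/∂y = -2*x
∂g/∂z = -6*x^3
∇g = (-18*x^2*z + 3*x^2 - 2*y, -2*x, -6*x^3)
At (-3, -2, -3): (517, 6, 162).

(517, 6, 162)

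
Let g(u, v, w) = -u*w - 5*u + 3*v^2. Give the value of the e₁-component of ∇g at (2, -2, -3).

(∇g)_1 = ∂g/∂u = -w - 5
At (2, -2, -3): -2.

-2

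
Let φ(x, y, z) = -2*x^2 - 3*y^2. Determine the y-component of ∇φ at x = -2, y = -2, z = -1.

12

(∇φ)_2 = ∂φ/∂y = -6*y
At (-2, -2, -1): 12.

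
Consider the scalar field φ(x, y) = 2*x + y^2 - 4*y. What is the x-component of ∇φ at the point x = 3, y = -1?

(∇φ)_1 = ∂φ/∂x = 2
At (3, -1): 2.

2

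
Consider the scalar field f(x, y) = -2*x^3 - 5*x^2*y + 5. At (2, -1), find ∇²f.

∂²f/∂x² = -2*(6*x + 5*y)
∂²f/∂y² = 0
∇²f = -12*x - 10*y
At (2, -1): -14.

-14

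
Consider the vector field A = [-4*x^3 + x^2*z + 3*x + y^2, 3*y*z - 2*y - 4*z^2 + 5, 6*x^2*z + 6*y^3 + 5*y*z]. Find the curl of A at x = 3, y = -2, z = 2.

(∇×A)₁ = ∂A₃/∂y − ∂A₂/∂z = 18*y^2 - 3*y + 13*z
(∇×A)₂ = ∂A₁/∂z − ∂A₃/∂x = x^2 - 12*x*z
(∇×A)₃ = ∂A₂/∂x − ∂A₁/∂y = -2*y
∇×A = (18*y^2 - 3*y + 13*z, x^2 - 12*x*z, -2*y)
At (3, -2, 2): (104, -63, 4).

(104, -63, 4)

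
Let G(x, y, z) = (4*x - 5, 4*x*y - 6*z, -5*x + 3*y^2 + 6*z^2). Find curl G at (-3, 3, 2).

(24, 5, 12)

(∇×G)₁ = ∂G₃/∂y − ∂G₂/∂z = 6*y + 6
(∇×G)₂ = ∂G₁/∂z − ∂G₃/∂x = 5
(∇×G)₃ = ∂G₂/∂x − ∂G₁/∂y = 4*y
∇×G = (6*y + 6, 5, 4*y)
At (-3, 3, 2): (24, 5, 12).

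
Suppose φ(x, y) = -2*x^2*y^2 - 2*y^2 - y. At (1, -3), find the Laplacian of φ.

-44

∂²φ/∂x² = -4*y^2
∂²φ/∂y² = -4*(x^2 + 1)
∇²φ = -4*x^2 - 4*y^2 - 4
At (1, -3): -44.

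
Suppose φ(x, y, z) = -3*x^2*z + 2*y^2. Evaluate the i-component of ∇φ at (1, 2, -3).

18

(∇φ)_1 = ∂φ/∂x = -6*x*z
At (1, 2, -3): 18.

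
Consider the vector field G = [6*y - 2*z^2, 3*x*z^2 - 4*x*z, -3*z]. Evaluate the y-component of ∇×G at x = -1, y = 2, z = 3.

-12

(∇×G)_2 = ∂G₁/∂z − ∂G₃/∂x
= -4*z − (0)
= -4*z
At (-1, 2, 3): -12.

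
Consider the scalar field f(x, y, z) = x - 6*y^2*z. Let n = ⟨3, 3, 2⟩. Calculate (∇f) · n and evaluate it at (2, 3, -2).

∂f/∂x = 1
∂f/∂y = -12*y*z
∂f/∂z = -6*y^2
∇f at (2, 3, -2) = (1, 72, -54)
∇f · n = (1)(3) + (72)(3) + (-54)(2) = 111

111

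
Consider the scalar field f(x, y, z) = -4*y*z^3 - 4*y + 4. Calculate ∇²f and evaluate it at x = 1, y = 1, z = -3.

72

∂²f/∂x² = 0
∂²f/∂y² = 0
∂²f/∂z² = -24*y*z
∇²f = -24*y*z
At (1, 1, -3): 72.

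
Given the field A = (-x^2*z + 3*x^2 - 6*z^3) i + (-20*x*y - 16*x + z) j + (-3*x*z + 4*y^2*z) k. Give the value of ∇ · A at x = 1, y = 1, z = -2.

-9

∂A₁/∂x = -2*x*z + 6*x
∂A₂/∂y = -20*x
∂A₃/∂z = -3*x + 4*y^2
∇·A = -2*x*z - 17*x + 4*y^2
At (1, 1, -2): -9.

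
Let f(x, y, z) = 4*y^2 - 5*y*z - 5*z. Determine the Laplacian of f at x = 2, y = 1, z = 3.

∂²f/∂x² = 0
∂²f/∂y² = 8
∂²f/∂z² = 0
∇²f = 8
At (2, 1, 3): 8.

8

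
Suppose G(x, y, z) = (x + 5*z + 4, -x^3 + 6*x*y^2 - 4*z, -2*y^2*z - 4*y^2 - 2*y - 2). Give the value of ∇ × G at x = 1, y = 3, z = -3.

(∇×G)₁ = ∂G₃/∂y − ∂G₂/∂z = -4*y*z - 8*y + 2
(∇×G)₂ = ∂G₁/∂z − ∂G₃/∂x = 5
(∇×G)₃ = ∂G₂/∂x − ∂G₁/∂y = -3*x^2 + 6*y^2
∇×G = (-4*y*z - 8*y + 2, 5, -3*x^2 + 6*y^2)
At (1, 3, -3): (14, 5, 51).

(14, 5, 51)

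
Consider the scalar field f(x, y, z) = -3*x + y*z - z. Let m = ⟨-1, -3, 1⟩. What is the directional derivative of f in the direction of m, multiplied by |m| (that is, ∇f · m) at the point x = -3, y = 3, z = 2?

-1

∂f/∂x = -3
∂f/∂y = z
∂f/∂z = y - 1
∇f at (-3, 3, 2) = (-3, 2, 2)
∇f · m = (-3)(-1) + (2)(-3) + (2)(1) = -1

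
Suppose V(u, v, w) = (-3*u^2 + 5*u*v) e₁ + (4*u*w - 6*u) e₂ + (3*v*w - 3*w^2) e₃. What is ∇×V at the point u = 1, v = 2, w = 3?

(5, 0, 1)

(∇×V)₁ = ∂V₃/∂v − ∂V₂/∂w = -4*u + 3*w
(∇×V)₂ = ∂V₁/∂w − ∂V₃/∂u = 0
(∇×V)₃ = ∂V₂/∂u − ∂V₁/∂v = -5*u + 4*w - 6
∇×V = (-4*u + 3*w, 0, -5*u + 4*w - 6)
At (1, 2, 3): (5, 0, 1).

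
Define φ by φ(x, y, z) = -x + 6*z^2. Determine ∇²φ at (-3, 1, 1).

∂²φ/∂x² = 0
∂²φ/∂y² = 0
∂²φ/∂z² = 12
∇²φ = 12
At (-3, 1, 1): 12.

12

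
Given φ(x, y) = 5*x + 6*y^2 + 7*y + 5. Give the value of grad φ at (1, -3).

∂φ/∂x = 5
∂φ/∂y = 12*y + 7
∇φ = (5, 12*y + 7)
At (1, -3): (5, -29).

(5, -29)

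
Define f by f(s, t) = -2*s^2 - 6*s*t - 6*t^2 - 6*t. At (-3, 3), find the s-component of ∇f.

-6

(∇f)_1 = ∂f/∂s = -4*s - 6*t
At (-3, 3): -6.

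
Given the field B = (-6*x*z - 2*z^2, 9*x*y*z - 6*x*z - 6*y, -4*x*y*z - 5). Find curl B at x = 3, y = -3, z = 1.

(87, -34, -33)

(∇×B)₁ = ∂B₃/∂y − ∂B₂/∂z = -9*x*y - 4*x*z + 6*x
(∇×B)₂ = ∂B₁/∂z − ∂B₃/∂x = -6*x + 4*y*z - 4*z
(∇×B)₃ = ∂B₂/∂x − ∂B₁/∂y = 9*y*z - 6*z
∇×B = (-9*x*y - 4*x*z + 6*x, -6*x + 4*y*z - 4*z, 9*y*z - 6*z)
At (3, -3, 1): (87, -34, -33).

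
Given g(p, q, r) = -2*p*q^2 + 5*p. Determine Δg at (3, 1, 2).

-12

∂²g/∂p² = 0
∂²g/∂q² = -4*p
∂²g/∂r² = 0
∇²g = -4*p
At (3, 1, 2): -12.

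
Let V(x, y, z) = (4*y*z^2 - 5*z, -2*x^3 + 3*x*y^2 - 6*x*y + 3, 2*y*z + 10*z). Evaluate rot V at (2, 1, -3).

(∇×V)₁ = ∂V₃/∂y − ∂V₂/∂z = 2*z
(∇×V)₂ = ∂V₁/∂z − ∂V₃/∂x = 8*y*z - 5
(∇×V)₃ = ∂V₂/∂x − ∂V₁/∂y = -6*x^2 + 3*y^2 - 6*y - 4*z^2
∇×V = (2*z, 8*y*z - 5, -6*x^2 + 3*y^2 - 6*y - 4*z^2)
At (2, 1, -3): (-6, -29, -63).

(-6, -29, -63)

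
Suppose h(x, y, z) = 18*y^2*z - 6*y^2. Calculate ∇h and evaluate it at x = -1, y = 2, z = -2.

∂h/∂x = 0
∂h/∂y = 36*y*z - 12*y
∂h/∂z = 18*y^2
∇h = (0, 36*y*z - 12*y, 18*y^2)
At (-1, 2, -2): (0, -168, 72).

(0, -168, 72)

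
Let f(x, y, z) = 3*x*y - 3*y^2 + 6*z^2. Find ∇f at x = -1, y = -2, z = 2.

(-6, 9, 24)

∂f/∂x = 3*y
∂f/∂y = 3*x - 6*y
∂f/∂z = 12*z
∇f = (3*y, 3*x - 6*y, 12*z)
At (-1, -2, 2): (-6, 9, 24).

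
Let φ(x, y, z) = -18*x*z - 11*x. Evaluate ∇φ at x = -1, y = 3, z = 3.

∂φ/∂x = -18*z - 11
∂φ/∂y = 0
∂φ/∂z = -18*x
∇φ = (-18*z - 11, 0, -18*x)
At (-1, 3, 3): (-65, 0, 18).

(-65, 0, 18)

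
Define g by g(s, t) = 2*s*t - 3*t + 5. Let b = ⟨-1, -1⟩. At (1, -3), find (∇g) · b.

∂g/∂s = 2*t
∂g/∂t = 2*s - 3
∇g at (1, -3) = (-6, -1)
∇g · b = (-6)(-1) + (-1)(-1) = 7

7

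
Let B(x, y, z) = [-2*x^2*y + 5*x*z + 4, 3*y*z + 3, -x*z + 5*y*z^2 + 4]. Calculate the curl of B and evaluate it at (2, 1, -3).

(∇×B)₁ = ∂B₃/∂y − ∂B₂/∂z = -3*y + 5*z^2
(∇×B)₂ = ∂B₁/∂z − ∂B₃/∂x = 5*x + z
(∇×B)₃ = ∂B₂/∂x − ∂B₁/∂y = 2*x^2
∇×B = (-3*y + 5*z^2, 5*x + z, 2*x^2)
At (2, 1, -3): (42, 7, 8).

(42, 7, 8)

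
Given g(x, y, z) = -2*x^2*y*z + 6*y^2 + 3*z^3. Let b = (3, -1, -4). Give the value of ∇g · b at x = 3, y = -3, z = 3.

-126

∂g/∂x = -4*x*y*z
∂g/∂y = -2*x^2*z + 12*y
∂g/∂z = -2*x^2*y + 9*z^2
∇g at (3, -3, 3) = (108, -90, 135)
∇g · b = (108)(3) + (-90)(-1) + (135)(-4) = -126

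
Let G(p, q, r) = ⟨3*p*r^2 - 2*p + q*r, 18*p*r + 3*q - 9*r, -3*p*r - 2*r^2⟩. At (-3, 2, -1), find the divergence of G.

17

∂G₁/∂p = 3*r^2 - 2
∂G₂/∂q = 3
∂G₃/∂r = -3*p - 4*r
∇·G = -3*p + 3*r^2 - 4*r + 1
At (-3, 2, -1): 17.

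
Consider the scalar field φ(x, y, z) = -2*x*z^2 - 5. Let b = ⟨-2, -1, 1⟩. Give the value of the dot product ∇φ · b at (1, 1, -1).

8

∂φ/∂x = -2*z^2
∂φ/∂y = 0
∂φ/∂z = -4*x*z
∇φ at (1, 1, -1) = (-2, 0, 4)
∇φ · b = (-2)(-2) + (0)(-1) + (4)(1) = 8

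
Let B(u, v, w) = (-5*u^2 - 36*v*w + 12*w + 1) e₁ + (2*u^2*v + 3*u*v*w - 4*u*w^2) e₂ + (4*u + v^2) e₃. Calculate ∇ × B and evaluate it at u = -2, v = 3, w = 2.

(∇×B)₁ = ∂B₃/∂v − ∂B₂/∂w = -3*u*v + 8*u*w + 2*v
(∇×B)₂ = ∂B₁/∂w − ∂B₃/∂u = -36*v + 8
(∇×B)₃ = ∂B₂/∂u − ∂B₁/∂v = 4*u*v + 3*v*w - 4*w^2 + 36*w
∇×B = (-3*u*v + 8*u*w + 2*v, -36*v + 8, 4*u*v + 3*v*w - 4*w^2 + 36*w)
At (-2, 3, 2): (-8, -100, 50).

(-8, -100, 50)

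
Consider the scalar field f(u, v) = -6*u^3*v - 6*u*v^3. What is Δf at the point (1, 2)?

-144

∂²f/∂u² = -36*u*v
∂²f/∂v² = -36*u*v
∇²f = -72*u*v
At (1, 2): -144.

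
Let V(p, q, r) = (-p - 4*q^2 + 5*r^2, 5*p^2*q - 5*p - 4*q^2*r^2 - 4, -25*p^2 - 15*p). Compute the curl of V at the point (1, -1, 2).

(16, 85, -23)

(∇×V)₁ = ∂V₃/∂q − ∂V₂/∂r = 8*q^2*r
(∇×V)₂ = ∂V₁/∂r − ∂V₃/∂p = 50*p + 10*r + 15
(∇×V)₃ = ∂V₂/∂p − ∂V₁/∂q = 10*p*q + 8*q - 5
∇×V = (8*q^2*r, 50*p + 10*r + 15, 10*p*q + 8*q - 5)
At (1, -1, 2): (16, 85, -23).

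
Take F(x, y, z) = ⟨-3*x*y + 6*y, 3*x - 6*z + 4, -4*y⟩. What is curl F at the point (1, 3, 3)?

(∇×F)₁ = ∂F₃/∂y − ∂F₂/∂z = 2
(∇×F)₂ = ∂F₁/∂z − ∂F₃/∂x = 0
(∇×F)₃ = ∂F₂/∂x − ∂F₁/∂y = 3*x - 3
∇×F = (2, 0, 3*x - 3)
At (1, 3, 3): (2, 0, 0).

(2, 0, 0)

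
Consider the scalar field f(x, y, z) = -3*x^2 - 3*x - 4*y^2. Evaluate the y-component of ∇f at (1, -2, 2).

16

(∇f)_2 = ∂f/∂y = -8*y
At (1, -2, 2): 16.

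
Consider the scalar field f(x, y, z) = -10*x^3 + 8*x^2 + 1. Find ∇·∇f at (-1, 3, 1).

76

∂²f/∂x² = 4*(-15*x + 4)
∂²f/∂y² = 0
∂²f/∂z² = 0
∇²f = -60*x + 16
At (-1, 3, 1): 76.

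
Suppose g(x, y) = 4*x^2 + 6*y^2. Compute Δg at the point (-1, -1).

20

∂²g/∂x² = 8
∂²g/∂y² = 12
∇²g = 20
At (-1, -1): 20.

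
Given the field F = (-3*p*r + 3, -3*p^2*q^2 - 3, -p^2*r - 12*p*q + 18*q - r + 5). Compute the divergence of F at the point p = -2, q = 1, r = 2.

-35

∂F₁/∂p = -3*r
∂F₂/∂q = -6*p^2*q
∂F₃/∂r = -p^2 - 1
∇·F = -6*p^2*q - p^2 - 3*r - 1
At (-2, 1, 2): -35.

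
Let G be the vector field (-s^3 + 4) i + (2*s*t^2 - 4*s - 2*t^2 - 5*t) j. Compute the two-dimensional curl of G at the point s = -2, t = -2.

4

∂G₂/∂s = 2*t^2 - 4
∂G₁/∂t = 0
Scalar curl = 2*t^2 - 4
At (-2, -2): 4.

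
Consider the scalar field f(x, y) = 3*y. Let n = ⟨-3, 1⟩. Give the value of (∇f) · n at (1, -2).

3

∂f/∂x = 0
∂f/∂y = 3
∇f at (1, -2) = (0, 3)
∇f · n = (0)(-3) + (3)(1) = 3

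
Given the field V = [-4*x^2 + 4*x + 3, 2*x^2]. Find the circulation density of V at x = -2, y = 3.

∂V₂/∂x = 4*x
∂V₁/∂y = 0
Scalar curl = 4*x
At (-2, 3): -8.

-8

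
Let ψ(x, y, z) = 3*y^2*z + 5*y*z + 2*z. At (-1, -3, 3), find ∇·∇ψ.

∂²ψ/∂x² = 0
∂²ψ/∂y² = 6*z
∂²ψ/∂z² = 0
∇²ψ = 6*z
At (-1, -3, 3): 18.

18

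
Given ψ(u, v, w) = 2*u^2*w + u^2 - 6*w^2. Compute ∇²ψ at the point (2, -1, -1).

-14

∂²ψ/∂u² = 2*(2*w + 1)
∂²ψ/∂v² = 0
∂²ψ/∂w² = -12
∇²ψ = 4*w - 10
At (2, -1, -1): -14.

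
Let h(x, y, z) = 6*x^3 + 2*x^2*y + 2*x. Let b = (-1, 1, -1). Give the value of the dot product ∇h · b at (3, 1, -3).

-158

∂h/∂x = 18*x^2 + 4*x*y + 2
∂h/∂y = 2*x^2
∂h/∂z = 0
∇h at (3, 1, -3) = (176, 18, 0)
∇h · b = (176)(-1) + (18)(1) + (0)(-1) = -158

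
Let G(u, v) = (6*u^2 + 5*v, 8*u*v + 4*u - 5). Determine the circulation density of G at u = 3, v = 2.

15

∂G₂/∂u = 8*v + 4
∂G₁/∂v = 5
Scalar curl = 8*v - 1
At (3, 2): 15.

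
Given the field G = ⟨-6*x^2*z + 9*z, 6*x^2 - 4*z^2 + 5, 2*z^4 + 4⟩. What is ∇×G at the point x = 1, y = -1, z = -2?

(-16, 3, 12)

(∇×G)₁ = ∂G₃/∂y − ∂G₂/∂z = 8*z
(∇×G)₂ = ∂G₁/∂z − ∂G₃/∂x = -6*x^2 + 9
(∇×G)₃ = ∂G₂/∂x − ∂G₁/∂y = 12*x
∇×G = (8*z, -6*x^2 + 9, 12*x)
At (1, -1, -2): (-16, 3, 12).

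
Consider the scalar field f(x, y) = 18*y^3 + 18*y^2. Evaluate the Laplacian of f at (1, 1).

144

∂²f/∂x² = 0
∂²f/∂y² = 36*(3*y + 1)
∇²f = 108*y + 36
At (1, 1): 144.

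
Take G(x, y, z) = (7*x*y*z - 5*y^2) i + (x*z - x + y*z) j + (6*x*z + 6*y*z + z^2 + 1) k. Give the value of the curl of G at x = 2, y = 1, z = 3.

(∇×G)₁ = ∂G₃/∂y − ∂G₂/∂z = -x - y + 6*z
(∇×G)₂ = ∂G₁/∂z − ∂G₃/∂x = 7*x*y - 6*z
(∇×G)₃ = ∂G₂/∂x − ∂G₁/∂y = -7*x*z + 10*y + z - 1
∇×G = (-x - y + 6*z, 7*x*y - 6*z, -7*x*z + 10*y + z - 1)
At (2, 1, 3): (15, -4, -30).

(15, -4, -30)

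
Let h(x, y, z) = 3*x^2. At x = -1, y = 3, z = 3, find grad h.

(-6, 0, 0)

∂h/∂x = 6*x
∂h/∂y = 0
∂h/∂z = 0
∇h = (6*x, 0, 0)
At (-1, 3, 3): (-6, 0, 0).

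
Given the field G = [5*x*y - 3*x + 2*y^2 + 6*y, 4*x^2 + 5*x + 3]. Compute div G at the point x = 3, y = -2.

∂G₁/∂x = 5*y - 3
∂G₂/∂y = 0
∇·G = 5*y - 3
At (3, -2): -13.

-13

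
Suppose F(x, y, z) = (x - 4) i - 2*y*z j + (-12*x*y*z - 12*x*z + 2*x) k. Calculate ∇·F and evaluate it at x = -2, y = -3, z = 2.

-51

∂F₁/∂x = 1
∂F₂/∂y = -2*z
∂F₃/∂z = -12*x*y - 12*x
∇·F = -12*x*y - 12*x - 2*z + 1
At (-2, -3, 2): -51.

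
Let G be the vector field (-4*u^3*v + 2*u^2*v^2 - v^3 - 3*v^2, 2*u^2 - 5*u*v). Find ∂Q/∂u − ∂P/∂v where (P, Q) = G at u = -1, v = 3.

∂G₂/∂u = 4*u - 5*v
∂G₁/∂v = -4*u^3 + 4*u^2*v - 3*v^2 - 6*v
Scalar curl = 4*u^3 - 4*u^2*v + 4*u + 3*v^2 + v
At (-1, 3): 10.

10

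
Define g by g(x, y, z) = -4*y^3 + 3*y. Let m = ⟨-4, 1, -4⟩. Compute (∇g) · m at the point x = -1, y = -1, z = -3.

-9

∂g/∂x = 0
∂g/∂y = -12*y^2 + 3
∂g/∂z = 0
∇g at (-1, -1, -3) = (0, -9, 0)
∇g · m = (0)(-4) + (-9)(1) + (0)(-4) = -9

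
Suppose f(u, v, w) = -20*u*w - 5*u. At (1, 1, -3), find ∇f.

(55, 0, -20)

∂f/∂u = -20*w - 5
∂f/∂v = 0
∂f/∂w = -20*u
∇f = (-20*w - 5, 0, -20*u)
At (1, 1, -3): (55, 0, -20).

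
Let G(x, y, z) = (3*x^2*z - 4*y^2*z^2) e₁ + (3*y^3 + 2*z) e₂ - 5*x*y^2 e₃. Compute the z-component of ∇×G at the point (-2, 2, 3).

144

(∇×G)_3 = ∂G₂/∂x − ∂G₁/∂y
= 0 − (-8*y*z^2)
= 8*y*z^2
At (-2, 2, 3): 144.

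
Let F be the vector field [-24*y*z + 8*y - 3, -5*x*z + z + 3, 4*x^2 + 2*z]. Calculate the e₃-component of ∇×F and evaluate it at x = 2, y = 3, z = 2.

30

(∇×F)_3 = ∂F₂/∂x − ∂F₁/∂y
= -5*z − (-24*z + 8)
= 19*z - 8
At (2, 3, 2): 30.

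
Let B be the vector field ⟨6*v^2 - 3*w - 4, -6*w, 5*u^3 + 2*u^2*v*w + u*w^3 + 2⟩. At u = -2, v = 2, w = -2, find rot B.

(∇×B)₁ = ∂B₃/∂v − ∂B₂/∂w = 2*u^2*w + 6
(∇×B)₂ = ∂B₁/∂w − ∂B₃/∂u = -15*u^2 - 4*u*v*w - w^3 - 3
(∇×B)₃ = ∂B₂/∂u − ∂B₁/∂v = -12*v
∇×B = (2*u^2*w + 6, -15*u^2 - 4*u*v*w - w^3 - 3, -12*v)
At (-2, 2, -2): (-10, -87, -24).

(-10, -87, -24)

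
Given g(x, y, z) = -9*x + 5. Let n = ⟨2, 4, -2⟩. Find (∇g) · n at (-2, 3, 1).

∂g/∂x = -9
∂g/∂y = 0
∂g/∂z = 0
∇g at (-2, 3, 1) = (-9, 0, 0)
∇g · n = (-9)(2) + (0)(4) + (0)(-2) = -18

-18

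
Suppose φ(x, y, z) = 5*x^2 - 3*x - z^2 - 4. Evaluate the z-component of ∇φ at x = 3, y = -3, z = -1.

2

(∇φ)_3 = ∂φ/∂z = -2*z
At (3, -3, -1): 2.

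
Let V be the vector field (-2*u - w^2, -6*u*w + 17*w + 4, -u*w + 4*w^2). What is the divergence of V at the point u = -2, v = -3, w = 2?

∂V₁/∂u = -2
∂V₂/∂v = 0
∂V₃/∂w = -u + 8*w
∇·V = -u + 8*w - 2
At (-2, -3, 2): 16.

16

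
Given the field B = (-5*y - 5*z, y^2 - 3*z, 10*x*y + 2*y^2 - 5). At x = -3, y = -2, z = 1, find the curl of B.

(∇×B)₁ = ∂B₃/∂y − ∂B₂/∂z = 10*x + 4*y + 3
(∇×B)₂ = ∂B₁/∂z − ∂B₃/∂x = -10*y - 5
(∇×B)₃ = ∂B₂/∂x − ∂B₁/∂y = 5
∇×B = (10*x + 4*y + 3, -10*y - 5, 5)
At (-3, -2, 1): (-35, 15, 5).

(-35, 15, 5)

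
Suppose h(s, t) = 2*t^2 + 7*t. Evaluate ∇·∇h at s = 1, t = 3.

4

∂²h/∂s² = 0
∂²h/∂t² = 4
∇²h = 4
At (1, 3): 4.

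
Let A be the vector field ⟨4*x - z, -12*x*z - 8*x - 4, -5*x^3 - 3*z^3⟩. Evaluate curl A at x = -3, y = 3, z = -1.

(-36, 134, 4)

(∇×A)₁ = ∂A₃/∂y − ∂A₂/∂z = 12*x
(∇×A)₂ = ∂A₁/∂z − ∂A₃/∂x = 15*x^2 - 1
(∇×A)₃ = ∂A₂/∂x − ∂A₁/∂y = -12*z - 8
∇×A = (12*x, 15*x^2 - 1, -12*z - 8)
At (-3, 3, -1): (-36, 134, 4).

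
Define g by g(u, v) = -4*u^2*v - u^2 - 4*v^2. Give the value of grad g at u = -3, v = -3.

∂g/∂u = -8*u*v - 2*u
∂g/∂v = -4*u^2 - 8*v
∇g = (-8*u*v - 2*u, -4*u^2 - 8*v)
At (-3, -3): (-66, -12).

(-66, -12)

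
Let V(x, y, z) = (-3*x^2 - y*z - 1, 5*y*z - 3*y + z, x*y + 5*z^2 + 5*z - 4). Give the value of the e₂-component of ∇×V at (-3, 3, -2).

(∇×V)_2 = ∂V₁/∂z − ∂V₃/∂x
= -y − (y)
= -2*y
At (-3, 3, -2): -6.

-6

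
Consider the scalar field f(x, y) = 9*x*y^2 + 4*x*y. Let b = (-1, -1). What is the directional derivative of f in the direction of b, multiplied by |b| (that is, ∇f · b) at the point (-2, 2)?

36

∂f/∂x = 9*y^2 + 4*y
∂f/∂y = 18*x*y + 4*x
∇f at (-2, 2) = (44, -80)
∇f · b = (44)(-1) + (-80)(-1) = 36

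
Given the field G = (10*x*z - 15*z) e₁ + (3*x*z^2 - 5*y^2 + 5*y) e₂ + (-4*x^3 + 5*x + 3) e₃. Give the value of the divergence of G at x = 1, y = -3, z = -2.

∂G₁/∂x = 10*z
∂G₂/∂y = -10*y + 5
∂G₃/∂z = 0
∇·G = -10*y + 10*z + 5
At (1, -3, -2): 15.

15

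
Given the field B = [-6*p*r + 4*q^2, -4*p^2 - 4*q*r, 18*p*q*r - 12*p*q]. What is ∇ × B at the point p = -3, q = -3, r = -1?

(∇×B)₁ = ∂B₃/∂q − ∂B₂/∂r = 18*p*r - 12*p + 4*q
(∇×B)₂ = ∂B₁/∂r − ∂B₃/∂p = -6*p - 18*q*r + 12*q
(∇×B)₃ = ∂B₂/∂p − ∂B₁/∂q = -8*p - 8*q
∇×B = (18*p*r - 12*p + 4*q, -6*p - 18*q*r + 12*q, -8*p - 8*q)
At (-3, -3, -1): (78, -72, 48).

(78, -72, 48)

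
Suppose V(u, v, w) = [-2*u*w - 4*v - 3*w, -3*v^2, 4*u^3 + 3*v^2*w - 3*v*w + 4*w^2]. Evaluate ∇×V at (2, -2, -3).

(45, -55, 4)

(∇×V)₁ = ∂V₃/∂v − ∂V₂/∂w = 6*v*w - 3*w
(∇×V)₂ = ∂V₁/∂w − ∂V₃/∂u = -12*u^2 - 2*u - 3
(∇×V)₃ = ∂V₂/∂u − ∂V₁/∂v = 4
∇×V = (6*v*w - 3*w, -12*u^2 - 2*u - 3, 4)
At (2, -2, -3): (45, -55, 4).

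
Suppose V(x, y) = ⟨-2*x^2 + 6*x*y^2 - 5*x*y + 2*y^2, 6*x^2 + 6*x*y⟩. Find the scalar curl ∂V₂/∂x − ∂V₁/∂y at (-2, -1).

-60

∂V₂/∂x = 12*x + 6*y
∂V₁/∂y = 12*x*y - 5*x + 4*y
Scalar curl = -12*x*y + 17*x + 2*y
At (-2, -1): -60.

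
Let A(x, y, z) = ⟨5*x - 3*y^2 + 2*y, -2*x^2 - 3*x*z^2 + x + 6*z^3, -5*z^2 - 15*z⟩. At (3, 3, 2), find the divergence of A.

-30

∂A₁/∂x = 5
∂A₂/∂y = 0
∂A₃/∂z = -10*z - 15
∇·A = -10*z - 10
At (3, 3, 2): -30.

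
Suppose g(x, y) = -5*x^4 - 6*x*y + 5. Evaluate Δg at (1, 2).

-60

∂²g/∂x² = -60*x^2
∂²g/∂y² = 0
∇²g = -60*x^2
At (1, 2): -60.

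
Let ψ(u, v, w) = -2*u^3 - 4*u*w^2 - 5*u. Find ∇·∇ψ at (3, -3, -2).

∂²ψ/∂u² = -12*u
∂²ψ/∂v² = 0
∂²ψ/∂w² = -8*u
∇²ψ = -20*u
At (3, -3, -2): -60.

-60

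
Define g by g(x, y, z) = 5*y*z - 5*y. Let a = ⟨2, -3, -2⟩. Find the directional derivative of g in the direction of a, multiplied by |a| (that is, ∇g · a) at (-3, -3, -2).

∂g/∂x = 0
∂g/∂y = 5*z - 5
∂g/∂z = 5*y
∇g at (-3, -3, -2) = (0, -15, -15)
∇g · a = (0)(2) + (-15)(-3) + (-15)(-2) = 75

75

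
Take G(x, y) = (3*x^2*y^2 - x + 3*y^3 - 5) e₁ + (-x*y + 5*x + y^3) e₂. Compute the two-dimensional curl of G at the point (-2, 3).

-151

∂G₂/∂x = -y + 5
∂G₁/∂y = 6*x^2*y + 9*y^2
Scalar curl = -6*x^2*y - 9*y^2 - y + 5
At (-2, 3): -151.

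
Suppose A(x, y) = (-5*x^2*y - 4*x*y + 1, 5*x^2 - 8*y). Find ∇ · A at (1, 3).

-50

∂A₁/∂x = -10*x*y - 4*y
∂A₂/∂y = -8
∇·A = -10*x*y - 4*y - 8
At (1, 3): -50.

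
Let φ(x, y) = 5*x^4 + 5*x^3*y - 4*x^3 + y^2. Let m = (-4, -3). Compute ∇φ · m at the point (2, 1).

-814

∂φ/∂x = 20*x^3 + 15*x^2*y - 12*x^2
∂φ/∂y = 5*x^3 + 2*y
∇φ at (2, 1) = (172, 42)
∇φ · m = (172)(-4) + (42)(-3) = -814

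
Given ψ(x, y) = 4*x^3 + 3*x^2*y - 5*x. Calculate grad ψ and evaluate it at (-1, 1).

∂ψ/∂x = 12*x^2 + 6*x*y - 5
∂ψ/∂y = 3*x^2
∇ψ = (12*x^2 + 6*x*y - 5, 3*x^2)
At (-1, 1): (1, 3).

(1, 3)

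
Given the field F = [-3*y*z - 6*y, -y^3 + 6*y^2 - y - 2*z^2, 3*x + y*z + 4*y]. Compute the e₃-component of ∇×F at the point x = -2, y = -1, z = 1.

(∇×F)_3 = ∂F₂/∂x − ∂F₁/∂y
= 0 − (-3*z - 6)
= 3*z + 6
At (-2, -1, 1): 9.

9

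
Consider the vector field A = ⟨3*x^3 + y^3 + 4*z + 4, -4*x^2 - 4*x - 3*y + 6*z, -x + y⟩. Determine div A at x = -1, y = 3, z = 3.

6

∂A₁/∂x = 9*x^2
∂A₂/∂y = -3
∂A₃/∂z = 0
∇·A = 9*x^2 - 3
At (-1, 3, 3): 6.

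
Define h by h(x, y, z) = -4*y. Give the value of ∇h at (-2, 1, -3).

∂h/∂x = 0
∂h/∂y = -4
∂h/∂z = 0
∇h = (0, -4, 0)
At (-2, 1, -3): (0, -4, 0).

(0, -4, 0)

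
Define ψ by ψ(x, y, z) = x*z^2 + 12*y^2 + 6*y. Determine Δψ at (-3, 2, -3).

∂²ψ/∂x² = 0
∂²ψ/∂y² = 24
∂²ψ/∂z² = 2*x
∇²ψ = 2*x + 24
At (-3, 2, -3): 18.

18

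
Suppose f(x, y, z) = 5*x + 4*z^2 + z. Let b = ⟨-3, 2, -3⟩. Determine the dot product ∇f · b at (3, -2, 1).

∂f/∂x = 5
∂f/∂y = 0
∂f/∂z = 8*z + 1
∇f at (3, -2, 1) = (5, 0, 9)
∇f · b = (5)(-3) + (0)(2) + (9)(-3) = -42

-42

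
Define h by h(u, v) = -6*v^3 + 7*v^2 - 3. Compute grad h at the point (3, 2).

(0, -44)

∂h/∂u = 0
∂h/∂v = -18*v^2 + 14*v
∇h = (0, -18*v^2 + 14*v)
At (3, 2): (0, -44).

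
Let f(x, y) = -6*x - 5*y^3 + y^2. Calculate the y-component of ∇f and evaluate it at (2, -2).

-64

(∇f)_2 = ∂f/∂y = -15*y^2 + 2*y
At (2, -2): -64.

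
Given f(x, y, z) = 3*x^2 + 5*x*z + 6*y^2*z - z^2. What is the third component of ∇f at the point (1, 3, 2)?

55

(∇f)_3 = ∂f/∂z = 5*x + 6*y^2 - 2*z
At (1, 3, 2): 55.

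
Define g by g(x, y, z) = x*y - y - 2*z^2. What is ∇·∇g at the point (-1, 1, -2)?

-4

∂²g/∂x² = 0
∂²g/∂y² = 0
∂²g/∂z² = -4
∇²g = -4
At (-1, 1, -2): -4.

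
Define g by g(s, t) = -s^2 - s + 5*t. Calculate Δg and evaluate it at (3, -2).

-2

∂²g/∂s² = -2
∂²g/∂t² = 0
∇²g = -2
At (3, -2): -2.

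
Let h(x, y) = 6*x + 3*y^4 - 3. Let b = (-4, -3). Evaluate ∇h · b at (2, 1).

∂h/∂x = 6
∂h/∂y = 12*y^3
∇h at (2, 1) = (6, 12)
∇h · b = (6)(-4) + (12)(-3) = -60

-60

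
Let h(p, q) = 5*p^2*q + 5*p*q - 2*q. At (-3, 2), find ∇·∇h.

20

∂²h/∂p² = 10*q
∂²h/∂q² = 0
∇²h = 10*q
At (-3, 2): 20.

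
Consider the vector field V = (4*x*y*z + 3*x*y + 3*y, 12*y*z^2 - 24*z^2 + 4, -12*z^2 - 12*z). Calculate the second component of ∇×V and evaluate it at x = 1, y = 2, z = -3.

8

(∇×V)_2 = ∂V₁/∂z − ∂V₃/∂x
= 4*x*y − (0)
= 4*x*y
At (1, 2, -3): 8.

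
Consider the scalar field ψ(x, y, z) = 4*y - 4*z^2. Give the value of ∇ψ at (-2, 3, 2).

∂ψ/∂x = 0
∂ψ/∂y = 4
∂ψ/∂z = -8*z
∇ψ = (0, 4, -8*z)
At (-2, 3, 2): (0, 4, -16).

(0, 4, -16)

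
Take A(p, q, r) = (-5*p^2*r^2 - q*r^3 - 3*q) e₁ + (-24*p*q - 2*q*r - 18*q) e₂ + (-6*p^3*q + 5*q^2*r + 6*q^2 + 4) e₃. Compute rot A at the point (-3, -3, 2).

(60, -630, 83)

(∇×A)₁ = ∂A₃/∂q − ∂A₂/∂r = -6*p^3 + 10*q*r + 14*q
(∇×A)₂ = ∂A₁/∂r − ∂A₃/∂p = 18*p^2*q - 10*p^2*r - 3*q*r^2
(∇×A)₃ = ∂A₂/∂p − ∂A₁/∂q = -24*q + r^3 + 3
∇×A = (-6*p^3 + 10*q*r + 14*q, 18*p^2*q - 10*p^2*r - 3*q*r^2, -24*q + r^3 + 3)
At (-3, -3, 2): (60, -630, 83).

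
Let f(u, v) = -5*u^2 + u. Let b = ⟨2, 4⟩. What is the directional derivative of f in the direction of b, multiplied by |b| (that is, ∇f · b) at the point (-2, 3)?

42

∂f/∂u = -10*u + 1
∂f/∂v = 0
∇f at (-2, 3) = (21, 0)
∇f · b = (21)(2) + (0)(4) = 42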